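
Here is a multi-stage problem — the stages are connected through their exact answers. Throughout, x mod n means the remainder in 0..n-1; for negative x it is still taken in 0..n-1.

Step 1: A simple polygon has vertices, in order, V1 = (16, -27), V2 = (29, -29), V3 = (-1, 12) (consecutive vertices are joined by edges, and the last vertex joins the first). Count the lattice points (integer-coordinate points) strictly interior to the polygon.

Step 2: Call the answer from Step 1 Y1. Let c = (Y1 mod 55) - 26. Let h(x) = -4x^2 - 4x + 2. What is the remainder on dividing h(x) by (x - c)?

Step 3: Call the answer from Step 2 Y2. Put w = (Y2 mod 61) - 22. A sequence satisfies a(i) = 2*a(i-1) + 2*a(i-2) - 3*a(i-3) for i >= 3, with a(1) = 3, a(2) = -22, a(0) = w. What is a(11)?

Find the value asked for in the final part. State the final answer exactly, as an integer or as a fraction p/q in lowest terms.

-5728

Step 1: cross terms: (16*-29 - 29*-27)=319, (29*12 - -1*-29)=319, (-1*-27 - 16*12)=-165; twice the area = |473| = 473; area = 473/2; boundary points = 1 + 1 + 1 = 3; strictly interior points = area - boundary/2 + 1 = 236; answer 236
Step 2: Y1 = 236; c = -10; remainder = value at the root: -4*(-10)^2 - 4*(-10)^1 + 2 = (-400) + (40) + (2) = -358; answer -358
Step 3: Y2 = -358; w = -14; a(3) = 2*(-22) + 2*(3) - 3*(-14) = 4; iterating: a(3)=4, a(4)=-45, a(5)=-16, a(6)=-134, a(7)=-165, a(8)=-550, a(9)=-1028, a(10)=-2661, a(11)=-5728; answer -5728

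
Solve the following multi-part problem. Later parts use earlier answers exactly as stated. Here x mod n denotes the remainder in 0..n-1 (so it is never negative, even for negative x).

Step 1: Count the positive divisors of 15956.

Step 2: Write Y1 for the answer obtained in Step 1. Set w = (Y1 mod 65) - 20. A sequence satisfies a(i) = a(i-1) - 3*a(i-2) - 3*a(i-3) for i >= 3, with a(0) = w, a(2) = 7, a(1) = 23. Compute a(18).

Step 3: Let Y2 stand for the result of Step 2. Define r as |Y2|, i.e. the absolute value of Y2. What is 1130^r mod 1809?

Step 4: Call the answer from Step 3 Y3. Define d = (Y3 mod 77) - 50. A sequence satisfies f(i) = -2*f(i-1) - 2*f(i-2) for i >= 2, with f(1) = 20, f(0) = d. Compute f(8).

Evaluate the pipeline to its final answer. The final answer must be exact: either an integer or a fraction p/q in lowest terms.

Step 1: 15956 = 2^2 * 3989; number of divisors = (2+1) * (1+1) = 6; answer 6
Step 2: Y1 = 6; w = -14; a(3) = 1*(7) - 3*(23) - 3*(-14) = -20; iterating: a(3)=-20, a(4)=-110, a(5)=-71, a(6)=319, a(7)=862, a(8)=118, a(9)=-3425, a(10)=-6365, a(11)=3556, a(12)=32926, a(13)=41353, a(14)=-68093, a(15)=-290930, a(16)=-210710, a(17)=866359, a(18)=2371279; answer 2371279
Step 3: Y2 = 2371279; r = 2371279; squarings mod 1809: 1130^1=1130, 1130^2=1555, 1130^4=1201, 1130^8=628, 1130^16=22, 1130^32=484, 1130^64=895, 1130^128=1447, 1130^256=796, 1130^512=466, 1130^1024=76, 1130^2048=349, 1130^4096=598, 1130^8192=1231, 1130^16384=1228, 1130^32768=1087, 1130^65536=292, 1130^131072=241, 1130^262144=193, 1130^524288=1069, 1130^1048576=1282, 1130^2097152=952; 1130^2371279 = 1130^1 * 1130^2 * 1130^4 * 1130^8 * 1130^64 * 1130^128 * 1130^512 * 1130^1024 * 1130^2048 * 1130^8192 * 1130^262144 * 1130^2097152 = 311 (mod 1809); answer 311
Step 4: Y3 = 311; d = -47; f(2) = -2*(20) - 2*(-47) = 54; iterating: f(2)=54, f(3)=-148, f(4)=188, f(5)=-80, f(6)=-216, f(7)=592, f(8)=-752; answer -752

-752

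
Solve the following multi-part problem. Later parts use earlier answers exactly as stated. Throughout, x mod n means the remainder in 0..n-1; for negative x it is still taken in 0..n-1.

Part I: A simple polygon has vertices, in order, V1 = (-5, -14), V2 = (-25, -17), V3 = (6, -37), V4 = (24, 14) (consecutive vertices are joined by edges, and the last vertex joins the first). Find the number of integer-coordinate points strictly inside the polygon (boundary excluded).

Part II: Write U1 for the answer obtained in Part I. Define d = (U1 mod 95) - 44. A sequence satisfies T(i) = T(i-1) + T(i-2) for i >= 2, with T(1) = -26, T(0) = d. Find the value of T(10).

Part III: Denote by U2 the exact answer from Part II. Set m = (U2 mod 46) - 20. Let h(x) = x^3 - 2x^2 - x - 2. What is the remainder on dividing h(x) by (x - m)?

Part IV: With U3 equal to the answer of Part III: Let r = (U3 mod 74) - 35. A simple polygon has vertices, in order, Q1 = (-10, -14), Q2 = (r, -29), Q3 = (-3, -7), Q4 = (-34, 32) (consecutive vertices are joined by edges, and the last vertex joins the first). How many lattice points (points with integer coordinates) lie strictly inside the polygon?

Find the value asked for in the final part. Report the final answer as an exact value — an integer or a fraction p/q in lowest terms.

Part I: cross terms: (-5*-17 - -25*-14)=-265, (-25*-37 - 6*-17)=1027, (6*14 - 24*-37)=972, (24*-14 - -5*14)=-266; twice the area = |1468| = 1468; area = 734; boundary points = 1 + 1 + 3 + 1 = 6; strictly interior points = area - boundary/2 + 1 = 732; answer 732
Part II: U1 = 732; d = 23; T(2) = 1*(-26) + 1*(23) = -3; iterating: T(2)=-3, T(3)=-29, T(4)=-32, T(5)=-61, T(6)=-93, T(7)=-154, T(8)=-247, T(9)=-401, T(10)=-648; answer -648
Part III: U2 = -648; m = 22; remainder = value at the root: 1*(22)^3 - 2*(22)^2 - 1*(22)^1 - 2 = (10648) + (-968) + (-22) + (-2) = 9656; answer 9656
Part IV: U3 = 9656; r = 1; cross terms: (-10*-29 - 1*-14)=304, (1*-7 - -3*-29)=-94, (-3*32 - -34*-7)=-334, (-34*-14 - -10*32)=796; twice the area = |672| = 672; area = 336; boundary points = 1 + 2 + 1 + 2 = 6; strictly interior points = area - boundary/2 + 1 = 334; answer 334

334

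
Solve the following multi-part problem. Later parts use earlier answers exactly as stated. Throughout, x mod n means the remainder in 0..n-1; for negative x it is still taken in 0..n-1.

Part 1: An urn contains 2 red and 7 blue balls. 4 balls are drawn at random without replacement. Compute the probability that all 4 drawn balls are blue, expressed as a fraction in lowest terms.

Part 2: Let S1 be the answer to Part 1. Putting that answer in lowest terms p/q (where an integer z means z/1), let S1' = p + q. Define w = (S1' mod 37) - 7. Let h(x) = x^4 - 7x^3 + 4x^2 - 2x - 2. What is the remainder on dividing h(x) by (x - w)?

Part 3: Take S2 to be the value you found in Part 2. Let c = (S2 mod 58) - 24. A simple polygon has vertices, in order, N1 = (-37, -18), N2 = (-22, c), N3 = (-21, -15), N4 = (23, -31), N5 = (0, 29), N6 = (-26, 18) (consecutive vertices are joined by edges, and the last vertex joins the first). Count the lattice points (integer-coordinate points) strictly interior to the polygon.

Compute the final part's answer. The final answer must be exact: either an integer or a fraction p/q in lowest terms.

1627

Part 1: total draws C(9,4) = 126; favorable C(7,4) = 35; P = 5/18; answer 5/18
Part 2: S1 = 5/18; threaded value p + q = 23; w = 16; remainder = value at the root: 1*(16)^4 - 7*(16)^3 + 4*(16)^2 - 2*(16)^1 - 2 = (65536) + (-28672) + (1024) + (-32) + (-2) = 37854; answer 37854
Part 3: S2 = 37854; c = 14; cross terms: (-37*14 - -22*-18)=-914, (-22*-15 - -21*14)=624, (-21*-31 - 23*-15)=996, (23*29 - 0*-31)=667, (0*18 - -26*29)=754, (-26*-18 - -37*18)=1134; twice the area = |3261| = 3261; area = 3261/2; boundary points = 1 + 1 + 4 + 1 + 1 + 1 = 9; strictly interior points = area - boundary/2 + 1 = 1627; answer 1627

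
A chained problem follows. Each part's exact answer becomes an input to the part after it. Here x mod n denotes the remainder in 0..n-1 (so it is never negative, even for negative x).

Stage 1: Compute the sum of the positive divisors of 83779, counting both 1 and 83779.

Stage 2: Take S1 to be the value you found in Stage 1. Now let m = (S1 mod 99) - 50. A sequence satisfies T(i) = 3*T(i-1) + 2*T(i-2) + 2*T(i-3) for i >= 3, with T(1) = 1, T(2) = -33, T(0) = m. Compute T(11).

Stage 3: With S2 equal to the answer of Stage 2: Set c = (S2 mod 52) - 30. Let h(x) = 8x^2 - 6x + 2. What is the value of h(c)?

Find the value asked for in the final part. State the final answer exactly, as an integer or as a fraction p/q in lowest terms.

1036

Stage 1: 83779 = 199 * 421; sigma = (1 + 199) * (1 + 421) = 200 * 422 = 84400; answer 84400
Stage 2: S1 = 84400; m = 2; T(3) = 3*(-33) + 2*(1) + 2*(2) = -93; iterating: T(3)=-93, T(4)=-343, T(5)=-1281, T(6)=-4715, T(7)=-17393, T(8)=-64171, T(9)=-236729, T(10)=-873315, T(11)=-3221745; answer -3221745
Stage 3: S2 = -3221745; c = -11; 8*(-11)^2 - 6*(-11)^1 + 2 = (968) + (66) + (2) = 1036; answer 1036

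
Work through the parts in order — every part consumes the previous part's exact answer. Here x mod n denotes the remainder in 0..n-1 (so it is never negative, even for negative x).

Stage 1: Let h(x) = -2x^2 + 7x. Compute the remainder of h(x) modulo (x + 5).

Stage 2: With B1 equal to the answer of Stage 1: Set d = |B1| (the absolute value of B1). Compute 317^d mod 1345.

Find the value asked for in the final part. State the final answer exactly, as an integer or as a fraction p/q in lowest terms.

Stage 1: remainder = value at the root: -2*(-5)^2 + 7*(-5)^1 = (-50) + (-35) = -85; answer -85
Stage 2: B1 = -85; d = 85; squarings mod 1345: 317^1=317, 317^2=959, 317^4=1046, 317^8=631, 317^16=41, 317^32=336, 317^64=1261; 317^85 = 317^1 * 317^4 * 317^16 * 317^64 = 1152 (mod 1345); answer 1152

1152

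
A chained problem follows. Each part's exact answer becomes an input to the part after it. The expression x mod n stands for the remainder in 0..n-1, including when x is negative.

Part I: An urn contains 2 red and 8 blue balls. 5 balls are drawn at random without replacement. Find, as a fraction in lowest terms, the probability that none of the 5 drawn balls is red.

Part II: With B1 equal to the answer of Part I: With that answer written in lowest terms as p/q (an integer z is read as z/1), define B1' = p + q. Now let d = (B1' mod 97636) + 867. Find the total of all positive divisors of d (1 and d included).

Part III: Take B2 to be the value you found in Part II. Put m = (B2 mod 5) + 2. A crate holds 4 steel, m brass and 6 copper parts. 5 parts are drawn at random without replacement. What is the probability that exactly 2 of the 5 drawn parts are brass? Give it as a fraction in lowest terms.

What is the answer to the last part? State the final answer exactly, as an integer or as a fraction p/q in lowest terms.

5/33

Part I: total draws C(10,5) = 252; favorable C(8,5) = 56; P = 2/9; answer 2/9
Part II: B1 = 2/9; threaded value p + q = 11; d = 878; 878 = 2 * 439; sigma = (1 + 2) * (1 + 439) = 3 * 440 = 1320; answer 1320
Part III: B2 = 1320; m = 2; total draws C(12,5) = 792; favorable C(2,2)*C(10,3) = 120; P = 5/33; answer 5/33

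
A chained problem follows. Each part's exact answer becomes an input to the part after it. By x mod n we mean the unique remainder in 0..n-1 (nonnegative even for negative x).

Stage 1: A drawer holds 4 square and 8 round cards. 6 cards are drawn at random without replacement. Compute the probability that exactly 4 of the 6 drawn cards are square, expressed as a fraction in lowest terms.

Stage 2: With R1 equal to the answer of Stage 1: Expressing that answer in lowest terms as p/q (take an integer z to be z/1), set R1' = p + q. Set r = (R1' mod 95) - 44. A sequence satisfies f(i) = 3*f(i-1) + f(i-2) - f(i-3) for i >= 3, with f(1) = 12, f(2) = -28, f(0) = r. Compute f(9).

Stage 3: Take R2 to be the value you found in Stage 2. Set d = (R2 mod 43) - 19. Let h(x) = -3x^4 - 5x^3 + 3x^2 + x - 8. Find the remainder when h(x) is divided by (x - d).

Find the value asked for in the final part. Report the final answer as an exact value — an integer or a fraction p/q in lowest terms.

-284822

Stage 1: total draws C(12,6) = 924; favorable C(4,4)*C(8,2) = 28; P = 1/33; answer 1/33
Stage 2: R1 = 1/33; threaded value p + q = 34; r = -10; f(3) = 3*(-28) + 1*(12) - 1*(-10) = -62; iterating: f(3)=-62, f(4)=-226, f(5)=-712, f(6)=-2300, f(7)=-7386, f(8)=-23746, f(9)=-76324; answer -76324
Stage 3: R2 = -76324; d = -18; remainder = value at the root: -3*(-18)^4 - 5*(-18)^3 + 3*(-18)^2 + 1*(-18)^1 - 8 = (-314928) + (29160) + (972) + (-18) + (-8) = -284822; answer -284822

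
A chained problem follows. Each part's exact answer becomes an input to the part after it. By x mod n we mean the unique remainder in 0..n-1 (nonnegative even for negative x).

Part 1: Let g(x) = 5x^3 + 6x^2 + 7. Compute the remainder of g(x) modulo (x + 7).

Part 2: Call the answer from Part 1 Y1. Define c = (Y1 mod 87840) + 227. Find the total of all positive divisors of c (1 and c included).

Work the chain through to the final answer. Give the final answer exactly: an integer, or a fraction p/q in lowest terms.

99040

Part 1: remainder = value at the root: 5*(-7)^3 + 6*(-7)^2 + 7 = (-1715) + (294) + (7) = -1414; answer -1414
Part 2: Y1 = -1414; c = 86653; 86653 = 7 * 12379; sigma = (1 + 7) * (1 + 12379) = 8 * 12380 = 99040; answer 99040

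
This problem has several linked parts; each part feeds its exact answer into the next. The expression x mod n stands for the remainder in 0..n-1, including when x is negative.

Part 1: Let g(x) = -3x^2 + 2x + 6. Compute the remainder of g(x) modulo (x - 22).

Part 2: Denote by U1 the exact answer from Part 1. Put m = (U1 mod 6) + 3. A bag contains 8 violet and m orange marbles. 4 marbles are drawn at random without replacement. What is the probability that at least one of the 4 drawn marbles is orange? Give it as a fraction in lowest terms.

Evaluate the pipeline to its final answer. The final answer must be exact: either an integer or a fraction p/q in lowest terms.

129/143

Part 1: remainder = value at the root: -3*(22)^2 + 2*(22)^1 + 6 = (-1452) + (44) + (6) = -1402; answer -1402
Part 2: U1 = -1402; m = 5; total draws C(13,4) = 715; complement C(8,4) = 70; favorable 715 - 70 = 645; P = 129/143; answer 129/143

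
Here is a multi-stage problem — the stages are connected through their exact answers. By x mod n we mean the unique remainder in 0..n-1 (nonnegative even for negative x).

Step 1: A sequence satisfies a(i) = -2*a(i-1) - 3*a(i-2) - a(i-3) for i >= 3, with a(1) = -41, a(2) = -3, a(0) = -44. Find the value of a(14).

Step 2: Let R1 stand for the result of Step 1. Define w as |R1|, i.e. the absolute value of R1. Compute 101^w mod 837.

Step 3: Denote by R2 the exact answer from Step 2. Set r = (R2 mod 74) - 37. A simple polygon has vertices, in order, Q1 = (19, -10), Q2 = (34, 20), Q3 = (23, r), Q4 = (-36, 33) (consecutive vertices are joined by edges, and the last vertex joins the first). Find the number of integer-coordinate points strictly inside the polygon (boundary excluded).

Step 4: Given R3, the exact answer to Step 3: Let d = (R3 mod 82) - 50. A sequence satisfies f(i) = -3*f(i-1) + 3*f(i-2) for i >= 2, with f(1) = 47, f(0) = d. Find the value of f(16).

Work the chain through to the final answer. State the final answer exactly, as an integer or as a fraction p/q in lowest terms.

-15227549559

Step 1: a(3) = -2*(-3) - 3*(-41) - 1*(-44) = 173; iterating: a(3)=173, a(4)=-296, a(5)=76, a(6)=563, a(7)=-1058, a(8)=351, a(9)=1909, a(10)=-3813, a(11)=1548, a(12)=6434, a(13)=-13699, a(14)=6548; answer 6548
Step 2: R1 = 6548; w = 6548; squarings mod 837: 101^1=101, 101^2=157, 101^4=376, 101^8=760, 101^16=70, 101^32=715, 101^64=655, 101^128=481, 101^256=349, 101^512=436, 101^1024=97, 101^2048=202, 101^4096=628; 101^6548 = 101^4 * 101^16 * 101^128 * 101^256 * 101^2048 * 101^4096 = 202 (mod 837); answer 202
Step 3: R2 = 202; r = 17; cross terms: (19*20 - 34*-10)=720, (34*17 - 23*20)=118, (23*33 - -36*17)=1371, (-36*-10 - 19*33)=-267; twice the area = |1942| = 1942; area = 971; boundary points = 15 + 1 + 1 + 1 = 18; strictly interior points = area - boundary/2 + 1 = 963; answer 963
Step 4: R3 = 963; d = 11; f(2) = -3*(47) + 3*(11) = -108; iterating: f(2)=-108, f(3)=465, f(4)=-1719, f(5)=6552, f(6)=-24813, f(7)=94095, f(8)=-356724, f(9)=1352457, f(10)=-5127543, f(11)=19440000, f(12)=-73702629, f(13)=279427887, f(14)=-1059391548, f(15)=4016458305, f(16)=-15227549559; answer -15227549559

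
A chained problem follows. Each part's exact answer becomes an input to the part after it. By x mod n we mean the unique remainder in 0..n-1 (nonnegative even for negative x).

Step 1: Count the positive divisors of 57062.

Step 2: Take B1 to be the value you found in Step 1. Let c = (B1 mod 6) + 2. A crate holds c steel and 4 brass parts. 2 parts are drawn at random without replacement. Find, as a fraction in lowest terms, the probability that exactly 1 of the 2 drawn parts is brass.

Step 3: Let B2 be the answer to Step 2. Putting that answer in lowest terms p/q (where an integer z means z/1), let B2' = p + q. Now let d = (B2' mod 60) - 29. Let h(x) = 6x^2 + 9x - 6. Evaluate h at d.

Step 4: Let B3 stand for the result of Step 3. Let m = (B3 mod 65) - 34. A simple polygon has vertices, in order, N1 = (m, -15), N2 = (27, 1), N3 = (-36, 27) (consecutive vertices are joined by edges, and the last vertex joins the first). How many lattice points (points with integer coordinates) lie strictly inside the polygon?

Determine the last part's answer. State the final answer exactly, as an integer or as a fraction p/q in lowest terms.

1020

Step 1: 57062 = 2 * 103 * 277; number of divisors = (1+1) * (1+1) * (1+1) = 8; answer 8
Step 2: B1 = 8; c = 4; total draws C(8,2) = 28; favorable C(4,1)*C(4,1) = 16; P = 4/7; answer 4/7
Step 3: B2 = 4/7; threaded value p + q = 11; d = -18; 6*(-18)^2 + 9*(-18)^1 - 6 = (1944) + (-162) + (-6) = 1776; answer 1776
Step 4: B3 = 1776; m = -13; cross terms: (-13*1 - 27*-15)=392, (27*27 - -36*1)=765, (-36*-15 - -13*27)=891; twice the area = |2048| = 2048; area = 1024; boundary points = 8 + 1 + 1 = 10; strictly interior points = area - boundary/2 + 1 = 1020; answer 1020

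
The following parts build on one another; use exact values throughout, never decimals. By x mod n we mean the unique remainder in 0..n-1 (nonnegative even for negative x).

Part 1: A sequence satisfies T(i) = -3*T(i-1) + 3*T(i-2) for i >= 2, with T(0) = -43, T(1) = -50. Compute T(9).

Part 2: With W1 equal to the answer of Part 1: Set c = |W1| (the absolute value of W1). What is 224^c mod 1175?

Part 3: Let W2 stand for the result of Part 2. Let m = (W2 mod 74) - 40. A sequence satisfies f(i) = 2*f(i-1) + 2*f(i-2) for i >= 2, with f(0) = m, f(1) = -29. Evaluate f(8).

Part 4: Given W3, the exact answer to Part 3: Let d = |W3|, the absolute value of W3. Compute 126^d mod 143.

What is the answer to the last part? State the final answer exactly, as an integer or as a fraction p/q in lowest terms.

92

Part 1: T(2) = -3*(-50) + 3*(-43) = 21; iterating: T(2)=21, T(3)=-213, T(4)=702, T(5)=-2745, T(6)=10341, T(7)=-39258, T(8)=148797, T(9)=-564165; answer -564165
Part 2: W1 = -564165; c = 564165; squarings mod 1175: 224^1=224, 224^2=826, 224^4=776, 224^8=576, 224^16=426, 224^32=526, 224^64=551, 224^128=451, 224^256=126, 224^512=601, 224^1024=476, 224^2048=976, 224^4096=826, 224^8192=776, 224^16384=576, 224^32768=426, 224^65536=526, 224^131072=551, 224^262144=451, 224^524288=126; 224^564165 = 224^1 * 224^4 * 224^64 * 224^128 * 224^256 * 224^512 * 224^2048 * 224^4096 * 224^32768 * 224^524288 = 524 (mod 1175); answer 524
Part 3: W2 = 524; m = -34; f(2) = 2*(-29) + 2*(-34) = -126; iterating: f(2)=-126, f(3)=-310, f(4)=-872, f(5)=-2364, f(6)=-6472, f(7)=-17672, f(8)=-48288; answer -48288
Part 4: W3 = -48288; d = 48288; squarings mod 143: 126^1=126, 126^2=3, 126^4=9, 126^8=81, 126^16=126, 126^32=3, 126^64=9, 126^128=81, 126^256=126, 126^512=3, 126^1024=9, 126^2048=81, 126^4096=126, 126^8192=3, 126^16384=9, 126^32768=81; 126^48288 = 126^32 * 126^128 * 126^1024 * 126^2048 * 126^4096 * 126^8192 * 126^32768 = 92 (mod 143); answer 92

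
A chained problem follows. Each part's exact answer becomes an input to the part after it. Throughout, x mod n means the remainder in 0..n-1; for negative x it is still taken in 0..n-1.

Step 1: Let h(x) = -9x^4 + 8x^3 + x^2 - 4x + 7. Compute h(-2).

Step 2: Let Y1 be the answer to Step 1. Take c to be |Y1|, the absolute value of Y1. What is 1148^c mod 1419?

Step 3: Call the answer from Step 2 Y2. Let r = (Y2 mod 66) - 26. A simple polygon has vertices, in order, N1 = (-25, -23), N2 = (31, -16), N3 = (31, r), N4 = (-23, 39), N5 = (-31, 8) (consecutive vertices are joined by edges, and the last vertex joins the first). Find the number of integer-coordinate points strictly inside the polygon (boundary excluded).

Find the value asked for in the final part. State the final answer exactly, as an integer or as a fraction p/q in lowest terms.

Step 1: -9*(-2)^4 + 8*(-2)^3 + 1*(-2)^2 - 4*(-2)^1 + 7 = (-144) + (-64) + (4) + (8) + (7) = -189; answer -189
Step 2: Y1 = -189; c = 189; squarings mod 1419: 1148^1=1148, 1148^2=1072, 1148^4=1213, 1148^8=1285, 1148^16=928, 1148^32=1270, 1148^64=916, 1148^128=427; 1148^189 = 1148^1 * 1148^4 * 1148^8 * 1148^16 * 1148^32 * 1148^128 = 773 (mod 1419); answer 773
Step 3: Y2 = 773; r = 21; cross terms: (-25*-16 - 31*-23)=1113, (31*21 - 31*-16)=1147, (31*39 - -23*21)=1692, (-23*8 - -31*39)=1025, (-31*-23 - -25*8)=913; twice the area = |5890| = 5890; area = 2945; boundary points = 7 + 37 + 18 + 1 + 1 = 64; strictly interior points = area - boundary/2 + 1 = 2914; answer 2914

2914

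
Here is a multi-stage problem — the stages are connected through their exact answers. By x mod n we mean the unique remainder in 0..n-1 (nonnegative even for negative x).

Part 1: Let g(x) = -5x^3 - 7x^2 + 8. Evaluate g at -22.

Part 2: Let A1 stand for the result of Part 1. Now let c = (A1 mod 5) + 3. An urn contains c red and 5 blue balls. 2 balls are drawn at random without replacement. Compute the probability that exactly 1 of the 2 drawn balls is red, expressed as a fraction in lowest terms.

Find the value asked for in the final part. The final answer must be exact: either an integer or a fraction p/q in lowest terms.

Part 1: -5*(-22)^3 - 7*(-22)^2 + 8 = (53240) + (-3388) + (8) = 49860; answer 49860
Part 2: A1 = 49860; c = 3; total draws C(8,2) = 28; favorable C(3,1)*C(5,1) = 15; P = 15/28; answer 15/28

15/28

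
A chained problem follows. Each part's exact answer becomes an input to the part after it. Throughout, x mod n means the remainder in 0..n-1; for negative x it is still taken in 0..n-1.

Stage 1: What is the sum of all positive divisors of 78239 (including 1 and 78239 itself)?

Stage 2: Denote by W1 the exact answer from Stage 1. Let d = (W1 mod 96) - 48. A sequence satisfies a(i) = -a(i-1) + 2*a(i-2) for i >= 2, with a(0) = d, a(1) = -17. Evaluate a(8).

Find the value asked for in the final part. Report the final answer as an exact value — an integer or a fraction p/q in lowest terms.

Stage 1: 78239 = 7 * 11177; sigma = (1 + 7) * (1 + 11177) = 8 * 11178 = 89424; answer 89424
Stage 2: W1 = 89424; d = 0; a(2) = -1*(-17) + 2*(0) = 17; iterating: a(2)=17, a(3)=-51, a(4)=85, a(5)=-187, a(6)=357, a(7)=-731, a(8)=1445; answer 1445

1445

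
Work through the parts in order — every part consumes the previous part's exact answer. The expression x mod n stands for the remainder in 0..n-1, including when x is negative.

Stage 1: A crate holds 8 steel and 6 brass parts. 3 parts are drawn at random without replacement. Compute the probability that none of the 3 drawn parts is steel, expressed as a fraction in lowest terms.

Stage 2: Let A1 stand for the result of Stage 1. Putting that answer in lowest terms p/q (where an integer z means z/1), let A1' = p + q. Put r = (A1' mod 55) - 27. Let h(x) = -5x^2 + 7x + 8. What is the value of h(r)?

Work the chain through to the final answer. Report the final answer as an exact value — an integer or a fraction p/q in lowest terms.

Stage 1: total draws C(14,3) = 364; favorable C(6,3) = 20; P = 5/91; answer 5/91
Stage 2: A1 = 5/91; threaded value p + q = 96; r = 14; -5*(14)^2 + 7*(14)^1 + 8 = (-980) + (98) + (8) = -874; answer -874

-874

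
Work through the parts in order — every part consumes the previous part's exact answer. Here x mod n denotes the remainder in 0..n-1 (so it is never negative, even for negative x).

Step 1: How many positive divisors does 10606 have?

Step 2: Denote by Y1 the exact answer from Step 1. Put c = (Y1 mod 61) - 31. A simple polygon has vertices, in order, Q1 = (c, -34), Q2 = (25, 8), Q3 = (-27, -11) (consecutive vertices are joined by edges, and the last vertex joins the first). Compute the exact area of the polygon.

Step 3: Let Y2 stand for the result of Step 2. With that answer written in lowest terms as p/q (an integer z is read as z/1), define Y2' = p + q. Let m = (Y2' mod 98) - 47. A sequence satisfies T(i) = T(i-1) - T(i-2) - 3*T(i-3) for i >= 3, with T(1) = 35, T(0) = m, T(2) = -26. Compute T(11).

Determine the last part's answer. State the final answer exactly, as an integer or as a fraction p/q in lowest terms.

Step 1: 10606 = 2 * 5303; number of divisors = (1+1) * (1+1) = 4; answer 4
Step 2: Y1 = 4; c = -27; cross terms: (-27*8 - 25*-34)=634, (25*-11 - -27*8)=-59, (-27*-34 - -27*-11)=621; twice the area = |1196| = 1196; area = 598; answer 598
Step 3: Y2 = 598; threaded value p + q = 599; m = -36; T(3) = 1*(-26) - 1*(35) - 3*(-36) = 47; iterating: T(3)=47, T(4)=-32, T(5)=-1, T(6)=-110, T(7)=-13, T(8)=100, T(9)=443, T(10)=382, T(11)=-361; answer -361

-361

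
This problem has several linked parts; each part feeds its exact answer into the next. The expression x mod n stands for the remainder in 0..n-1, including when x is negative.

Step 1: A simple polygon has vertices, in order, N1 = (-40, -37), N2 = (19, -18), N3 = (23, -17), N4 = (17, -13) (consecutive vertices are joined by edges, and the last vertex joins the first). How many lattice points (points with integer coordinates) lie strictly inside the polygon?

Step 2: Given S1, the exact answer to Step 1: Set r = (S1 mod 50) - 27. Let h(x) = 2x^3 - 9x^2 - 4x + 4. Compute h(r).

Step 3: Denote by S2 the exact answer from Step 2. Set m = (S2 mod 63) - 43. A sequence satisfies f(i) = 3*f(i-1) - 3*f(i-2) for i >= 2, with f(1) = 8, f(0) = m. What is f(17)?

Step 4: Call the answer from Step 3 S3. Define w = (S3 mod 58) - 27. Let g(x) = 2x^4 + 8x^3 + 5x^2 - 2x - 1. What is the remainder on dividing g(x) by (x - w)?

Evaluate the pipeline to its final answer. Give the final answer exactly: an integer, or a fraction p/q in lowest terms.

Step 1: cross terms: (-40*-18 - 19*-37)=1423, (19*-17 - 23*-18)=91, (23*-13 - 17*-17)=-10, (17*-37 - -40*-13)=-1149; twice the area = |355| = 355; area = 355/2; boundary points = 1 + 1 + 2 + 3 = 7; strictly interior points = area - boundary/2 + 1 = 175; answer 175
Step 2: S1 = 175; r = -2; 2*(-2)^3 - 9*(-2)^2 - 4*(-2)^1 + 4 = (-16) + (-36) + (8) + (4) = -40; answer -40
Step 3: S2 = -40; m = -20; f(2) = 3*(8) - 3*(-20) = 84; iterating: f(2)=84, f(3)=228, f(4)=432, f(5)=612, f(6)=540, f(7)=-216, f(8)=-2268, f(9)=-6156, f(10)=-11664, f(11)=-16524, f(12)=-14580, f(13)=5832, f(14)=61236, f(15)=166212, f(16)=314928, f(17)=446148; answer 446148
Step 4: S3 = 446148; w = -15; remainder = value at the root: 2*(-15)^4 + 8*(-15)^3 + 5*(-15)^2 - 2*(-15)^1 - 1 = (101250) + (-27000) + (1125) + (30) + (-1) = 75404; answer 75404

75404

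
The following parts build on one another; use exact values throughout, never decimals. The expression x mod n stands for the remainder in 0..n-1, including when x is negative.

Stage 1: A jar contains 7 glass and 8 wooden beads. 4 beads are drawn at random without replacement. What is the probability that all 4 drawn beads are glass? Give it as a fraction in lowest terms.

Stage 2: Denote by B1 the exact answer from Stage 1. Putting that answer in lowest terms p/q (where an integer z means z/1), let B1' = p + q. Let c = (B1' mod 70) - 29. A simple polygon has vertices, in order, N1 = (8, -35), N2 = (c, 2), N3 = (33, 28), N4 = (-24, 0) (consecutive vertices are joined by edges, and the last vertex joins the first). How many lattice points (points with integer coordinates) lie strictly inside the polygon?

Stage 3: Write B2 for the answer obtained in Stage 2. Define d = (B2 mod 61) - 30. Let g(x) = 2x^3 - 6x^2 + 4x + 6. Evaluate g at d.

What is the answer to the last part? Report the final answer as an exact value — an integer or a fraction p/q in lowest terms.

Stage 1: total draws C(15,4) = 1365; favorable C(7,4) = 35; P = 1/39; answer 1/39
Stage 2: B1 = 1/39; threaded value p + q = 40; c = 11; cross terms: (8*2 - 11*-35)=401, (11*28 - 33*2)=242, (33*0 - -24*28)=672, (-24*-35 - 8*0)=840; twice the area = |2155| = 2155; area = 2155/2; boundary points = 1 + 2 + 1 + 1 = 5; strictly interior points = area - boundary/2 + 1 = 1076; answer 1076
Stage 3: B2 = 1076; d = 9; 2*(9)^3 - 6*(9)^2 + 4*(9)^1 + 6 = (1458) + (-486) + (36) + (6) = 1014; answer 1014

1014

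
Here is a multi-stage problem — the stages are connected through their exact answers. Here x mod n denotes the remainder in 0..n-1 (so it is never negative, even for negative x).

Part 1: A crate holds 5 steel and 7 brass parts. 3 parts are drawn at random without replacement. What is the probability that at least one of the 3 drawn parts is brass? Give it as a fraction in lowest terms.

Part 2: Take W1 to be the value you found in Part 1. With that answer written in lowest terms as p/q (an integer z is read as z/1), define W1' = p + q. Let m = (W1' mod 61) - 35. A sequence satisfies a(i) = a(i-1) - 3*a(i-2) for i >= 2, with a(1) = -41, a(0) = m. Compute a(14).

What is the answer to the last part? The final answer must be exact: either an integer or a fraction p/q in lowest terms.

58615

Part 1: total draws C(12,3) = 220; complement C(5,3) = 10; favorable 220 - 10 = 210; P = 21/22; answer 21/22
Part 2: W1 = 21/22; threaded value p + q = 43; m = 8; a(2) = 1*(-41) - 3*(8) = -65; iterating: a(2)=-65, a(3)=58, a(4)=253, a(5)=79, a(6)=-680, a(7)=-917, a(8)=1123, a(9)=3874, a(10)=505, a(11)=-11117, a(12)=-12632, a(13)=20719, a(14)=58615; answer 58615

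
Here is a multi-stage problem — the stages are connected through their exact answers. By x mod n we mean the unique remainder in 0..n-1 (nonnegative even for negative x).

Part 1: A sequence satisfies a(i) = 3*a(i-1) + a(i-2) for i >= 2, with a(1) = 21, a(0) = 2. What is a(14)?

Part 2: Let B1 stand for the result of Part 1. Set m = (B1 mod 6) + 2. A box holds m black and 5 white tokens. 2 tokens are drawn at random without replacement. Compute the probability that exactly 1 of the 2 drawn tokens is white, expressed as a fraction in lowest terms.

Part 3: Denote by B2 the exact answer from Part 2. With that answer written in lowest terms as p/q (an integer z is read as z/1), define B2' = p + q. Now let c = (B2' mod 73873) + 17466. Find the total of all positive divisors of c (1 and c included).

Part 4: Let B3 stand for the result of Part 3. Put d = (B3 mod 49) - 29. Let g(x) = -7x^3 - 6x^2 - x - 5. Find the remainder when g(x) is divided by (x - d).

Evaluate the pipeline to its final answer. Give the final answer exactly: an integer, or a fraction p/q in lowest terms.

Part 1: a(2) = 3*(21) + 1*(2) = 65; iterating: a(2)=65, a(3)=216, a(4)=713, a(5)=2355, a(6)=7778, a(7)=25689, a(8)=84845, a(9)=280224, a(10)=925517, a(11)=3056775, a(12)=10095842, a(13)=33344301, a(14)=110128745; answer 110128745
Part 2: B1 = 110128745; m = 7; total draws C(12,2) = 66; favorable C(5,1)*C(7,1) = 35; P = 35/66; answer 35/66
Part 3: B2 = 35/66; threaded value p + q = 101; c = 17567; 17567 = 11 * 1597; sigma = (1 + 11) * (1 + 1597) = 12 * 1598 = 19176; answer 19176
Part 4: B3 = 19176; d = -12; remainder = value at the root: -7*(-12)^3 - 6*(-12)^2 - 1*(-12)^1 - 5 = (12096) + (-864) + (12) + (-5) = 11239; answer 11239

11239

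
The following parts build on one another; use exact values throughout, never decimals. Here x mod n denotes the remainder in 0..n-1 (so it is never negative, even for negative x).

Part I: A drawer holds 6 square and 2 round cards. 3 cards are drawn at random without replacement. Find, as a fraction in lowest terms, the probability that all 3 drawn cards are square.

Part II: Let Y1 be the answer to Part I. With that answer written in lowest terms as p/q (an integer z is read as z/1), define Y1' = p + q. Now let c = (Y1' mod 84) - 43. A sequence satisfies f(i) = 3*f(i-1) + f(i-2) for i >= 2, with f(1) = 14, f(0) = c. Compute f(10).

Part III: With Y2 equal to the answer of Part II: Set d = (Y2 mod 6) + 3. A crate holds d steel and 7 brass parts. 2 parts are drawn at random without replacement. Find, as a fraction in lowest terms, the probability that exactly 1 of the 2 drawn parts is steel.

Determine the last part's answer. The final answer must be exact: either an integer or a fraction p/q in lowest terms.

7/15

Part I: total draws C(8,3) = 56; favorable C(6,3) = 20; P = 5/14; answer 5/14
Part II: Y1 = 5/14; threaded value p + q = 19; c = -24; f(2) = 3*(14) + 1*(-24) = 18; iterating: f(2)=18, f(3)=68, f(4)=222, f(5)=734, f(6)=2424, f(7)=8006, f(8)=26442, f(9)=87332, f(10)=288438; answer 288438
Part III: Y2 = 288438; d = 3; total draws C(10,2) = 45; favorable C(3,1)*C(7,1) = 21; P = 7/15; answer 7/15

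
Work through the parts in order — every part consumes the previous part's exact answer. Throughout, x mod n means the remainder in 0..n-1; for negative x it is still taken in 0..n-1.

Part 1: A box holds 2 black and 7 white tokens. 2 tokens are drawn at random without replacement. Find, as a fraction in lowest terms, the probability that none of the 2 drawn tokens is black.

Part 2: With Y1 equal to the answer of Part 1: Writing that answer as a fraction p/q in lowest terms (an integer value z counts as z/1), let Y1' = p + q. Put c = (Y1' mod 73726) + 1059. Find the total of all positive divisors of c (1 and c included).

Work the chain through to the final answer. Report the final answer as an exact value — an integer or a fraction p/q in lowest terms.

Part 1: total draws C(9,2) = 36; favorable C(7,2) = 21; P = 7/12; answer 7/12
Part 2: Y1 = 7/12; threaded value p + q = 19; c = 1078; 1078 = 2 * 7^2 * 11; sigma = (1 + 2) * (1 + 7 + 49) * (1 + 11) = 3 * 57 * 12 = 2052; answer 2052

2052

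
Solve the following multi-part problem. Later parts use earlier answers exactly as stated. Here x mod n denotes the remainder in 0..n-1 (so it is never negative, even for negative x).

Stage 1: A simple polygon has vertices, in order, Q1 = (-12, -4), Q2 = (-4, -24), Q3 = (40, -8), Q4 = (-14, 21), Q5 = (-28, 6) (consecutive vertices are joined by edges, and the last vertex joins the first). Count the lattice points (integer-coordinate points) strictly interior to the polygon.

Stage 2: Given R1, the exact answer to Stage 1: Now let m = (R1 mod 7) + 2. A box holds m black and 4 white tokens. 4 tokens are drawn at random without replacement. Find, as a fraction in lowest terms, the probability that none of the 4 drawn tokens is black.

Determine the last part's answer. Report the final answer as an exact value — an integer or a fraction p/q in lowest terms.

1/330

Stage 1: cross terms: (-12*-24 - -4*-4)=272, (-4*-8 - 40*-24)=992, (40*21 - -14*-8)=728, (-14*6 - -28*21)=504, (-28*-4 - -12*6)=184; twice the area = |2680| = 2680; area = 1340; boundary points = 4 + 4 + 1 + 1 + 2 = 12; strictly interior points = area - boundary/2 + 1 = 1335; answer 1335
Stage 2: R1 = 1335; m = 7; total draws C(11,4) = 330; favorable C(4,4) = 1; P = 1/330; answer 1/330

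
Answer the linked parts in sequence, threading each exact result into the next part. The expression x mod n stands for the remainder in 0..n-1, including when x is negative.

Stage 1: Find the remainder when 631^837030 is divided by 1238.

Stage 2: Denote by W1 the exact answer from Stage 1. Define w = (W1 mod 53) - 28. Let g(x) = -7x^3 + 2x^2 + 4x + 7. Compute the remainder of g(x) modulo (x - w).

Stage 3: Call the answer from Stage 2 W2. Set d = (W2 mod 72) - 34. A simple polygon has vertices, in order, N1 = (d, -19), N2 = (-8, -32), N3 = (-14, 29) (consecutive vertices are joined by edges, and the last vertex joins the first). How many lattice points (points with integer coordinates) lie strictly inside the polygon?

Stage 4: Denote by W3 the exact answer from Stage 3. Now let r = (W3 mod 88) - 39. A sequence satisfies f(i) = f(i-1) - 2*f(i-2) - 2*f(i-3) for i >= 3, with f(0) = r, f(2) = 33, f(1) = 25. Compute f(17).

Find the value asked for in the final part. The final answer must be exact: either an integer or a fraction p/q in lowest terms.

Stage 1: squarings mod 1238: 631^1=631, 631^2=763, 631^4=309, 631^8=155, 631^16=503, 631^32=457, 631^64=865, 631^128=473, 631^256=889, 631^512=477, 631^1024=975, 631^2048=1079, 631^4096=521, 631^8192=319, 631^16384=245, 631^32768=601, 631^65536=943, 631^131072=365, 631^262144=759, 631^524288=411; 631^837030 = 631^2 * 631^4 * 631^32 * 631^128 * 631^256 * 631^1024 * 631^16384 * 631^32768 * 631^262144 * 631^524288 = 1121 (mod 1238); answer 1121
Stage 2: W1 = 1121; w = -20; remainder = value at the root: -7*(-20)^3 + 2*(-20)^2 + 4*(-20)^1 + 7 = (56000) + (800) + (-80) + (7) = 56727; answer 56727
Stage 3: W2 = 56727; d = 29; cross terms: (29*-32 - -8*-19)=-1080, (-8*29 - -14*-32)=-680, (-14*-19 - 29*29)=-575; twice the area = |-2335| = 2335; area = 2335/2; boundary points = 1 + 1 + 1 = 3; strictly interior points = area - boundary/2 + 1 = 1167; answer 1167
Stage 4: W3 = 1167; r = -16; f(3) = 1*(33) - 2*(25) - 2*(-16) = 15; iterating: f(3)=15, f(4)=-101, f(5)=-197, f(6)=-25, f(7)=571, f(8)=1015, f(9)=-77, f(10)=-3249, f(11)=-5125, f(12)=1527, f(13)=18275, f(14)=25471, f(15)=-14133, f(16)=-101625, f(17)=-124301; answer -124301

-124301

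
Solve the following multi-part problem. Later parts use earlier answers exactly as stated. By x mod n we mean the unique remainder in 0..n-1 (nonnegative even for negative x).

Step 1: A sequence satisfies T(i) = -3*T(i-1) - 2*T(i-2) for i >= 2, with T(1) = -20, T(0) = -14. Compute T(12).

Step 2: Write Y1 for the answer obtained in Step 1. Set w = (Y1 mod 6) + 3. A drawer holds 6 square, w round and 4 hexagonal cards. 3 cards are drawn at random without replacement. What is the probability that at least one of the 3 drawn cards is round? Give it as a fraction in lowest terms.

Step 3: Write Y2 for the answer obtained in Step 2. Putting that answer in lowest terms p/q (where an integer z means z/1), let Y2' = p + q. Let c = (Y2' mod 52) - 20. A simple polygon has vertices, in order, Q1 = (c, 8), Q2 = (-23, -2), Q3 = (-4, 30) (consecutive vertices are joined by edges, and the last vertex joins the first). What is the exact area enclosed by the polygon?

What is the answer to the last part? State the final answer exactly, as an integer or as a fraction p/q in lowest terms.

Step 1: T(2) = -3*(-20) - 2*(-14) = 88; iterating: T(2)=88, T(3)=-224, T(4)=496, T(5)=-1040, T(6)=2128, T(7)=-4304, T(8)=8656, T(9)=-17360, T(10)=34768, T(11)=-69584, T(12)=139216; answer 139216
Step 2: Y1 = 139216; w = 7; total draws C(17,3) = 680; complement C(10,3) = 120; favorable 680 - 120 = 560; P = 14/17; answer 14/17
Step 3: Y2 = 14/17; threaded value p + q = 31; c = 11; cross terms: (11*-2 - -23*8)=162, (-23*30 - -4*-2)=-698, (-4*8 - 11*30)=-362; twice the area = |-898| = 898; area = 449; answer 449

449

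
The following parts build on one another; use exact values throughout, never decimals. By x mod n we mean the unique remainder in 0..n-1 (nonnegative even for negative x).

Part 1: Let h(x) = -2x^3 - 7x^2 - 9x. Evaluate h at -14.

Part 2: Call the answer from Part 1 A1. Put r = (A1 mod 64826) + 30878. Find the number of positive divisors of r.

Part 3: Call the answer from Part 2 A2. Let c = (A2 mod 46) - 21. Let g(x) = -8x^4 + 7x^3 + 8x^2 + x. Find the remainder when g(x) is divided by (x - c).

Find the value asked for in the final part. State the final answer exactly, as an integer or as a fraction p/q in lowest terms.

-8

Part 1: -2*(-14)^3 - 7*(-14)^2 - 9*(-14)^1 = (5488) + (-1372) + (126) = 4242; answer 4242
Part 2: A1 = 4242; r = 35120; 35120 = 2^4 * 5 * 439; number of divisors = (4+1) * (1+1) * (1+1) = 20; answer 20
Part 3: A2 = 20; c = -1; remainder = value at the root: -8*(-1)^4 + 7*(-1)^3 + 8*(-1)^2 + 1*(-1)^1 = (-8) + (-7) + (8) + (-1) = -8; answer -8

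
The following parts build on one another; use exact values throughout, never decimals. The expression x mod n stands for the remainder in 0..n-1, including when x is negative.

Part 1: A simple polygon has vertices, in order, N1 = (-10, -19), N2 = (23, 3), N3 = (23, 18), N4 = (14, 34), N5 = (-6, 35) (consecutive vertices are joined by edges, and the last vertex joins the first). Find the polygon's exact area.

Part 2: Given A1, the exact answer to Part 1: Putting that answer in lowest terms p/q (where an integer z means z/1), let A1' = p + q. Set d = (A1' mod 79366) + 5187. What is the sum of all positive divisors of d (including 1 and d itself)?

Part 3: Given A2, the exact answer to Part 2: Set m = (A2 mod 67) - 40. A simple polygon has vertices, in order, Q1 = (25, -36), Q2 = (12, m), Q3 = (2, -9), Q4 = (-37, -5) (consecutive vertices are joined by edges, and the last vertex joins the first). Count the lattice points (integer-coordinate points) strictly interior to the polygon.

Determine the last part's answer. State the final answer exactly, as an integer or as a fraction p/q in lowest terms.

Part 1: cross terms: (-10*3 - 23*-19)=407, (23*18 - 23*3)=345, (23*34 - 14*18)=530, (14*35 - -6*34)=694, (-6*-19 - -10*35)=464; twice the area = |2440| = 2440; area = 1220; answer 1220
Part 2: A1 = 1220; threaded value p + q = 1221; d = 6408; 6408 = 2^3 * 3^2 * 89; sigma = (1 + 2 + 4 + 8) * (1 + 3 + 9) * (1 + 89) = 15 * 13 * 90 = 17550; answer 17550
Part 3: A2 = 17550; m = 23; cross terms: (25*23 - 12*-36)=1007, (12*-9 - 2*23)=-154, (2*-5 - -37*-9)=-343, (-37*-36 - 25*-5)=1457; twice the area = |1967| = 1967; area = 1967/2; boundary points = 1 + 2 + 1 + 31 = 35; strictly interior points = area - boundary/2 + 1 = 967; answer 967

967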